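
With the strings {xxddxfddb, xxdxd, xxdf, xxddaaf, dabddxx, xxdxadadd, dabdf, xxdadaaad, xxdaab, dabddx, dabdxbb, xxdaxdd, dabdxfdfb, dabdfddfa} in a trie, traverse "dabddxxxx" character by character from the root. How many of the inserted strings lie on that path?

Check each prefix of "dabddxxxx" against the stored set — each match is an end-marker on the path.
Prefixes of the query that are stored words: "dabddx", "dabddxx"
Count: 2

2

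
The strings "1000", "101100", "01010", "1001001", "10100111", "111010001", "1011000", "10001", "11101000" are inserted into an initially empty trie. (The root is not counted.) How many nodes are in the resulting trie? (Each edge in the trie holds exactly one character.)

32

For each word, the new-node count is its length minus the longest prefix already in the trie:
  "1000" → 4 new (1, 0, 0, 0)
  "101100" → prefix "10" already present; 4 new (1, 1, 0, 0)
  "01010" → 5 new (0, 1, 0, 1, 0)
  "1001001" → prefix "100" already present; 4 new (1, 0, 0, 1)
  "10100111" → prefix "101" already present; 5 new (0, 0, 1, 1, 1)
  "111010001" → prefix "1" already present; 8 new (1, 1, 0, 1, 0, 0, 0, 1)
  "1011000" → prefix "101100" already present; 1 new (0)
  "10001" → prefix "1000" already present; 1 new (1)
  "11101000" → prefix "11101000" already present; 0 new (none)
Total nodes = 4 + 4 + 5 + 4 + 5 + 8 + 1 + 1 + 0 = 32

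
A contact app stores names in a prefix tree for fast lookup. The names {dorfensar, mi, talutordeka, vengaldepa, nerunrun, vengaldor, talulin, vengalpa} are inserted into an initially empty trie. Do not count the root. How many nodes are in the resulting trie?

Count nodes per top-level branch (shared prefixes stored once):
  'd'-branch (dorfensar): 9 nodes
  'm'-branch (mi): 2 nodes
  'n'-branch (nerunrun): 8 nodes
  't'-branch (talulin, talutordeka): 14 nodes
  'v'-branch (vengaldepa, vengaldor, vengalpa): 14 nodes
Sum: 47

47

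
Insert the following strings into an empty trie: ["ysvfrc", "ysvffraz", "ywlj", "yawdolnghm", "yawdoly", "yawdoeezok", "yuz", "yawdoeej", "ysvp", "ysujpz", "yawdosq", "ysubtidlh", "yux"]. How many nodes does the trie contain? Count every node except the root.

Insert word by word; a character creates a node only if that edge doesn't already exist:
  "ysvfrc" → 6 new (y, s, v, f, r, c)
  "ysvffraz" → prefix "ysvf" already present; 4 new (f, r, a, z)
  "ywlj" → prefix "y" already present; 3 new (w, l, j)
  "yawdolnghm" → prefix "y" already present; 9 new (a, w, d, o, l, n, g, h, m)
  "yawdoly" → prefix "yawdol" already present; 1 new (y)
  "yawdoeezok" → prefix "yawdo" already present; 5 new (e, e, z, o, k)
  "yuz" → prefix "y" already present; 2 new (u, z)
  "yawdoeej" → prefix "yawdoee" already present; 1 new (j)
  "ysvp" → prefix "ysv" already present; 1 new (p)
  "ysujpz" → prefix "ys" already present; 4 new (u, j, p, z)
  "yawdosq" → prefix "yawdo" already present; 2 new (s, q)
  "ysubtidlh" → prefix "ysu" already present; 6 new (b, t, i, d, l, h)
  "yux" → prefix "yu" already present; 1 new (x)
Total nodes = 6 + 4 + 3 + 9 + 1 + 5 + 2 + 1 + 1 + 4 + 2 + 6 + 1 = 45

45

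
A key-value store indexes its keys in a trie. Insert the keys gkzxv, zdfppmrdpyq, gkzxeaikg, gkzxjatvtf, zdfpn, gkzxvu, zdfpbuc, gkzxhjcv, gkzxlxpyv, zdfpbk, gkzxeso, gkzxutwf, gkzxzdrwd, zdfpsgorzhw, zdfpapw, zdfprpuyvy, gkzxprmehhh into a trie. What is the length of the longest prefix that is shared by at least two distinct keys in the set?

5

The deepest shared node is where two words last agree before diverging.
"gkzxeaikg" and "gkzxeso" agree on "gkzxe" (5 characters) before diverging; nothing deeper is shared.
Longest shared-prefix length: 5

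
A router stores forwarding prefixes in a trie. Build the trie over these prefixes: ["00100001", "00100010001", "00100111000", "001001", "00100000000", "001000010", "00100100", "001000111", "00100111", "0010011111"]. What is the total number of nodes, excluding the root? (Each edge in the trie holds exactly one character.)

Trace insertions, counting only characters that open a new branch:
  "00100001" → 8 new (0, 0, 1, 0, 0, 0, 0, 1)
  "00100010001" → prefix "001000" already present; 5 new (1, 0, 0, 0, 1)
  "00100111000" → prefix "00100" already present; 6 new (1, 1, 1, 0, 0, 0)
  "001001" → prefix "001001" already present; 0 new (none)
  "00100000000" → prefix "0010000" already present; 4 new (0, 0, 0, 0)
  "001000010" → prefix "00100001" already present; 1 new (0)
  "00100100" → prefix "001001" already present; 2 new (0, 0)
  "001000111" → prefix "0010001" already present; 2 new (1, 1)
  "00100111" → prefix "00100111" already present; 0 new (none)
  "0010011111" → prefix "00100111" already present; 2 new (1, 1)
Total nodes = 8 + 5 + 6 + 0 + 4 + 1 + 2 + 2 + 0 + 2 = 30

30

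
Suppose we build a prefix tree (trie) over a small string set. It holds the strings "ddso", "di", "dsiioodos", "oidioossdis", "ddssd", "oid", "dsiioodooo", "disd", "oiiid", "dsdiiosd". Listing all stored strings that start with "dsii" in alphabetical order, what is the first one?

DFS of the "dsii" subtree visits, in order: "dsiioodooo", "dsiioodos"
Position 1: dsiioodooo

dsiioodooo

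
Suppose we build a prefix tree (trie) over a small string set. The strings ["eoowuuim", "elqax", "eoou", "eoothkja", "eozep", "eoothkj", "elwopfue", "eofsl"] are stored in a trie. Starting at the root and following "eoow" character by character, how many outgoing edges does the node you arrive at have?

1

Follow the path "eoow" to its node, then look at its outgoing edges.
Characters that immediately follow "eoow" among the stored strings: {u}.
That node has 1 child edge.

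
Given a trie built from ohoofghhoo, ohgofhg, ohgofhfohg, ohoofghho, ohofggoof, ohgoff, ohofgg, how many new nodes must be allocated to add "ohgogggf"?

4

Walking "ohgogggf" from the root, the first 4 characters ("ohgo") follow existing edges; "g" is the first miss.
Each of the 4 remaining characters creates one node.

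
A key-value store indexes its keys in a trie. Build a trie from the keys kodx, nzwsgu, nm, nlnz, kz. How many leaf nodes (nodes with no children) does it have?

5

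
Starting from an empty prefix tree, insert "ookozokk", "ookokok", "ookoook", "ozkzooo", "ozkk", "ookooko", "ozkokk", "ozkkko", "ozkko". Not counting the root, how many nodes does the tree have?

29

Insert word by word; a character creates a node only if that edge doesn't already exist:
  "ookozokk" → 8 new (o, o, k, o, z, o, k, k)
  "ookokok" → prefix "ooko" already present; 3 new (k, o, k)
  "ookoook" → prefix "ooko" already present; 3 new (o, o, k)
  "ozkzooo" → prefix "o" already present; 6 new (z, k, z, o, o, o)
  "ozkk" → prefix "ozk" already present; 1 new (k)
  "ookooko" → prefix "ookoo" already present; 2 new (k, o)
  "ozkokk" → prefix "ozk" already present; 3 new (o, k, k)
  "ozkkko" → prefix "ozkk" already present; 2 new (k, o)
  "ozkko" → prefix "ozkk" already present; 1 new (o)
Total nodes = 8 + 3 + 3 + 6 + 1 + 2 + 3 + 2 + 1 = 29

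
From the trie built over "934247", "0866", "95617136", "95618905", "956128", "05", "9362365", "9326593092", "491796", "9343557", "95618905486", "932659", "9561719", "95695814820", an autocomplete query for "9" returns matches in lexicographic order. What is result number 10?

DFS of the "9" subtree visits, in order: "932659", "9326593092", "934247", "9343557", "9362365", "956128", "95617136", "9561719", "95618905", "95618905486", "95695814820"
The 10th is 95618905486.

95618905486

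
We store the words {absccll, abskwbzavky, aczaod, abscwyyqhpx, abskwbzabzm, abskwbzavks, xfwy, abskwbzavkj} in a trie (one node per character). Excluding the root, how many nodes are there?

36

Trace insertions, counting only characters that open a new branch:
  "absccll" → 7 new (a, b, s, c, c, l, l)
  "abskwbzavky" → prefix "abs" already present; 8 new (k, w, b, z, a, v, k, y)
  "aczaod" → prefix "a" already present; 5 new (c, z, a, o, d)
  "abscwyyqhpx" → prefix "absc" already present; 7 new (w, y, y, q, h, p, x)
  "abskwbzabzm" → prefix "abskwbza" already present; 3 new (b, z, m)
  "abskwbzavks" → prefix "abskwbzavk" already present; 1 new (s)
  "xfwy" → 4 new (x, f, w, y)
  "abskwbzavkj" → prefix "abskwbzavk" already present; 1 new (j)
Total nodes = 7 + 8 + 5 + 7 + 3 + 1 + 4 + 1 = 36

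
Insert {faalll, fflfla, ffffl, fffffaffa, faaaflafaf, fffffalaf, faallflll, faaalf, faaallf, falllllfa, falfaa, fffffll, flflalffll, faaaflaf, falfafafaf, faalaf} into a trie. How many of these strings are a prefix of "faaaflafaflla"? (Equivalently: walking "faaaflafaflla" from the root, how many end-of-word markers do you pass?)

Check each prefix of "faaaflafaflla" against the stored set — each match is an end-marker on the path.
Prefixes of the query that are stored words: "faaaflaf", "faaaflafaf"
Count: 2

2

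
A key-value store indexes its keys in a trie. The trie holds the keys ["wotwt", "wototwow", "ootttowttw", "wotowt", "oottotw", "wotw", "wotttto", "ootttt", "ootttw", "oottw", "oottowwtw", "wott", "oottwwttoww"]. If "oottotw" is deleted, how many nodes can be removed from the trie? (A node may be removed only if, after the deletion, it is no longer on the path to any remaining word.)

After clearing the end-marker at "oottotw", prune upward until reaching a node still needed by another word.
The suffix "tw" (2 nodes) is used only by "oottotw"; the node for "ootto" still has the child "w", so pruning stops there.
Nodes removed: 2

2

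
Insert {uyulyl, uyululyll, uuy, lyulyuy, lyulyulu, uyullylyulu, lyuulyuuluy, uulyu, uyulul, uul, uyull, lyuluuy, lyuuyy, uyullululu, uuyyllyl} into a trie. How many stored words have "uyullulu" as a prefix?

Walk to "uyullulu"; the words in its subtree are exactly those with that prefix.
Words under "uyullulu": uyullululu
Count: 1

1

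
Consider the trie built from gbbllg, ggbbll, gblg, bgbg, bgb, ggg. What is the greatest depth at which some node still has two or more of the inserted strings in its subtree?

The deepest shared node is where two words last agree before diverging.
"bgb" and "bgbg" agree on "bgb" (3 characters) before diverging; nothing deeper is shared.
Longest shared-prefix length: 3

3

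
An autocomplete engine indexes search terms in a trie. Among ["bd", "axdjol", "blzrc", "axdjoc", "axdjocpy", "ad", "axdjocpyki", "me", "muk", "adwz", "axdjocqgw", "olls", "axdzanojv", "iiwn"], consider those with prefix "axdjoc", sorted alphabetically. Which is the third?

axdjocpyki

Filter for "axdjoc…" and sort: "axdjoc", "axdjocpy", "axdjocpyki", "axdjocqgw"
The 3rd is axdjocpyki.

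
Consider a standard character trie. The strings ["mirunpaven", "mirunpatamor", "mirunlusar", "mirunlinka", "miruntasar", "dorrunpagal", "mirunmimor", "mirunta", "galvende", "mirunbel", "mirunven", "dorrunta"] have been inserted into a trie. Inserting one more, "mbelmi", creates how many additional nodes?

5

Walking "mbelmi" from the root, the first 1 characters ("m") follow existing edges; "b" is the first miss.
So 6 − 1 = 5 new nodes.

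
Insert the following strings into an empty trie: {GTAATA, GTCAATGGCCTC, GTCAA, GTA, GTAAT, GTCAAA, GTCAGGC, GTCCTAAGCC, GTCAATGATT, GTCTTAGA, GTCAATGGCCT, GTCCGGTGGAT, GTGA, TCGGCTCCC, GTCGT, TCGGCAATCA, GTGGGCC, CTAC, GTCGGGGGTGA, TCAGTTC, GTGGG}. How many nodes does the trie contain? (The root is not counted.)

For each word, the new-node count is its length minus the longest prefix already in the trie:
  "GTAATA" → 6 new (G, T, A, A, T, A)
  "GTCAATGGCCTC" → prefix "GT" already present; 10 new (C, A, A, T, G, G, C, C, T, C)
  "GTCAA" → prefix "GTCAA" already present; 0 new (none)
  "GTA" → prefix "GTA" already present; 0 new (none)
  "GTAAT" → prefix "GTAAT" already present; 0 new (none)
  "GTCAAA" → prefix "GTCAA" already present; 1 new (A)
  "GTCAGGC" → prefix "GTCA" already present; 3 new (G, G, C)
  "GTCCTAAGCC" → prefix "GTC" already present; 7 new (C, T, A, A, G, C, C)
  "GTCAATGATT" → prefix "GTCAATG" already present; 3 new (A, T, T)
  "GTCTTAGA" → prefix "GTC" already present; 5 new (T, T, A, G, A)
  "GTCAATGGCCT" → prefix "GTCAATGGCCT" already present; 0 new (none)
  "GTCCGGTGGAT" → prefix "GTCC" already present; 7 new (G, G, T, G, G, A, T)
  "GTGA" → prefix "GT" already present; 2 new (G, A)
  "TCGGCTCCC" → 9 new (T, C, G, G, C, T, C, C, C)
  "GTCGT" → prefix "GTC" already present; 2 new (G, T)
  "TCGGCAATCA" → prefix "TCGGC" already present; 5 new (A, A, T, C, A)
  "GTGGGCC" → prefix "GTG" already present; 4 new (G, G, C, C)
  "CTAC" → 4 new (C, T, A, C)
  "GTCGGGGGTGA" → prefix "GTCG" already present; 7 new (G, G, G, G, T, G, A)
  "TCAGTTC" → prefix "TC" already present; 5 new (A, G, T, T, C)
  "GTGGG" → prefix "GTGGG" already present; 0 new (none)
Total nodes = 6 + 10 + 0 + 0 + 0 + 1 + 3 + 7 + 3 + 5 + 0 + 7 + 2 + 9 + 2 + 5 + 4 + 4 + 7 + 5 + 0 = 80

80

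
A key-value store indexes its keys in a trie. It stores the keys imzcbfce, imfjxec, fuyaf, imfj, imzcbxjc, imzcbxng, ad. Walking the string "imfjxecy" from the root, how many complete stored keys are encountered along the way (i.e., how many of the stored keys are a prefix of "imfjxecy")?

Traverse "imfjxecy" character by character; count nodes along the way that are marked as word ends.
Prefixes of the query that are stored words: "imfj", "imfjxec"
Count: 2

2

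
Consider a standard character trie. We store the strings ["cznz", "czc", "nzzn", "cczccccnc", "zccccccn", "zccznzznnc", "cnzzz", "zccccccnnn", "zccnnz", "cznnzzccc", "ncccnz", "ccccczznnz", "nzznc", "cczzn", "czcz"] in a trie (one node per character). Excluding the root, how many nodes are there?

64

Count nodes per top-level branch (shared prefixes stored once):
  'c'-branch (ccccczznnz, cczccccnc, cczzn, cnzzz, czc, czcz, cznnzzccc, cznz): 34 nodes
  'n'-branch (ncccnz, nzzn, nzznc): 10 nodes
  'z'-branch (zccccccn, zccccccnnn, zccnnz, zccznzznnc): 20 nodes
Sum: 64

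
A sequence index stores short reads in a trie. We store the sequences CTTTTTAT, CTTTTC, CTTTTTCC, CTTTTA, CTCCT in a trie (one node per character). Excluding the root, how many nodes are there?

Count nodes per top-level branch (shared prefixes stored once):
  'C'-branch (CTCCT, CTTTTA, CTTTTC, CTTTTTAT, CTTTTTCC): 15 nodes
Sum: 15

15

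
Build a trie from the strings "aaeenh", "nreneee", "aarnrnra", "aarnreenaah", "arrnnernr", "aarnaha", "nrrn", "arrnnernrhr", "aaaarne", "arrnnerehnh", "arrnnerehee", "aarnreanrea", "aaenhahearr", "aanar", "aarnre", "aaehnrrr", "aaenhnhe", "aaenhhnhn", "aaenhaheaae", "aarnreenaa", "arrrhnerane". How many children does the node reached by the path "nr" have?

2

Follow the path "nr" to its node, then look at its outgoing edges.
Characters that immediately follow "nr" among the stored strings: {e, r}.
That node has 2 child edges.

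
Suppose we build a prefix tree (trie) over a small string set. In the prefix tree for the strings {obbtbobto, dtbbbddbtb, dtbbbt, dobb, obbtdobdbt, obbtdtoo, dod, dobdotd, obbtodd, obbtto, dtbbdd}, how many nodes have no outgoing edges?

11

A leaf is a node with no children — equivalently, the end of a word that is not a proper prefix of any other stored word.
Those words: "dobb", "dobdotd", "dod", "dtbbbddbtb", "dtbbbt", "dtbbdd", "obbtbobto", "obbtdobdbt", "obbtdtoo", "obbtodd", "obbtto"
Leaf count: 11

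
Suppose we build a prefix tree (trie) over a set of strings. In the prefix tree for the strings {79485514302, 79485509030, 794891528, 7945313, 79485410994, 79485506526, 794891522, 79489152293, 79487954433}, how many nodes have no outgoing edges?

A leaf is a node with no children — equivalently, the end of a word that is not a proper prefix of any other stored word.
Those words: "7945313", "79485410994", "79485506526", "79485509030", "79485514302", "79487954433", "79489152293", "794891528"
Leaf count: 8

8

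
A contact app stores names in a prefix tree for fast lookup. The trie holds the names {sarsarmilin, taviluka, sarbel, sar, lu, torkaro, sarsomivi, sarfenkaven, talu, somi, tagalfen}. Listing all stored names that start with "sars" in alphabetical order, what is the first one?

sarsarmilin

Words with prefix "sars", in lexicographic order: "sarsarmilin", "sarsomivi"
Position 1: sarsarmilin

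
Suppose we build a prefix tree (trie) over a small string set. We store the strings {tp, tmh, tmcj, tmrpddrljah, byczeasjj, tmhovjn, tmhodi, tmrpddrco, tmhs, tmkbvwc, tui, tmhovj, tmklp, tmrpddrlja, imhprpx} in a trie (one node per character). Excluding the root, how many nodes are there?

49

Count nodes per top-level branch (shared prefixes stored once):
  'b'-branch (byczeasjj): 9 nodes
  'i'-branch (imhprpx): 7 nodes
  't'-branch (tmcj, tmh, tmhodi, tmhovj, tmhovjn, tmhs, tmkbvwc, tmklp, tmrpddrco, tmrpddrlja, tmrpddrljah, tp, tui): 33 nodes
Sum: 49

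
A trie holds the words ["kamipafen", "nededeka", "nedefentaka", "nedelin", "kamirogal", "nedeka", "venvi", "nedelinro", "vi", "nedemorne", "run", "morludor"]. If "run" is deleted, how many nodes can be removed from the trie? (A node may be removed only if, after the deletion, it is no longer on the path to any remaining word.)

3

After clearing the end-marker at "run", prune upward until reaching a node still needed by another word.
No other word shares any prefix with "run", so all 3 of its nodes go.
Nodes removed: 3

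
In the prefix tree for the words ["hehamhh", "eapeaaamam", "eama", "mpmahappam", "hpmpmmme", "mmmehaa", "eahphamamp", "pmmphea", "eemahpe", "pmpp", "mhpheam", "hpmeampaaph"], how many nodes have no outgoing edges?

A leaf is a node with no children — equivalently, the end of a word that is not a proper prefix of any other stored word.
Those words: "eahphamamp", "eama", "eapeaaamam", "eemahpe", "hehamhh", "hpmeampaaph", "hpmpmmme", "mhpheam", "mmmehaa", "mpmahappam", "pmmphea", "pmpp"
Leaf count: 12

12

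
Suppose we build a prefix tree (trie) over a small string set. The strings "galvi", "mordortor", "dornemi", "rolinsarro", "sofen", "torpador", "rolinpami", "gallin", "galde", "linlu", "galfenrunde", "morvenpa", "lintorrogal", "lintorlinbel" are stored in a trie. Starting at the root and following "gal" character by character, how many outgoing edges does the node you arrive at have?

4

The children of the "gal" node are the distinct next characters among strings starting with "gal".
Characters that immediately follow "gal" among the stored strings: {d, f, l, v}.
That node has 4 child edges.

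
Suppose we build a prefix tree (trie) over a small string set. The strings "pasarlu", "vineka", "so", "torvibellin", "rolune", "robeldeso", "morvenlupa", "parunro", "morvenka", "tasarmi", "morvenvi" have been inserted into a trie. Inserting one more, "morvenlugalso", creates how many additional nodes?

The longest prefix of "morvenlugalso" already in the trie is "morvenlu" (length 8).
So 13 − 8 = 5 new nodes.

5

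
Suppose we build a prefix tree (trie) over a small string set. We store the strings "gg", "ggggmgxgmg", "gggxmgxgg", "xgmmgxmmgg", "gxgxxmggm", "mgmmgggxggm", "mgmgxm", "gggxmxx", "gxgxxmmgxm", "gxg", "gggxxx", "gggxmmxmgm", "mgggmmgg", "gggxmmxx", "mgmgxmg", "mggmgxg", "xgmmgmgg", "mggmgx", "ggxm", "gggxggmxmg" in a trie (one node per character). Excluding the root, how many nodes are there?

84

Count nodes per top-level branch (shared prefixes stored once):
  'g'-branch (gg, ggggmgxgmg, gggxggmxmg, gggxmgxgg, gggxmmxmgm, gggxmmxx, gggxmxx, gggxxx, ggxm, gxg, gxgxxmggm, gxgxxmmgxm): 46 nodes
  'm'-branch (mgggmmgg, mggmgx, mggmgxg, mgmgxm, mgmgxmg, mgmmgggxggm): 25 nodes
  'x'-branch (xgmmgmgg, xgmmgxmmgg): 13 nodes
Sum: 84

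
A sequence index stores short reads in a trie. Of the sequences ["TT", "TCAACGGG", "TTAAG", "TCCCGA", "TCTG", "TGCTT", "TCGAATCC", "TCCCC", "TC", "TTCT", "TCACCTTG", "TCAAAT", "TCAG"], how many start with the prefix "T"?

Traverse to the node for "T", then collect every word in that subtree.
Words under "T": TC, TCAAAT, TCAACGGG, TCACCTTG, TCAG, TCCCC, TCCCGA, TCGAATCC, TCTG, TGCTT, TT, TTAAG, TTCT
Count: 13

13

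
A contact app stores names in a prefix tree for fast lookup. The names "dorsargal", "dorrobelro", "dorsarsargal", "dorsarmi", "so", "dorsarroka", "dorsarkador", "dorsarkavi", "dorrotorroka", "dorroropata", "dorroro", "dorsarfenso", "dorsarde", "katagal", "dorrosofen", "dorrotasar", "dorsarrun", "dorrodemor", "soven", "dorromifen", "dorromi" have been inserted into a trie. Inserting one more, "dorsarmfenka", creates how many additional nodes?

5

"dorsarm" is already a path in the trie; the remaining "fenka" must be added.
Each of the 5 remaining characters creates one node.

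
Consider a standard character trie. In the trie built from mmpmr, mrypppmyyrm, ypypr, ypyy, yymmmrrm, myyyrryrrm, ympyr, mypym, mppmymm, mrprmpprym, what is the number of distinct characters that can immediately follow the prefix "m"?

4

Walk "m" from the root, arriving at one node.
Distinct next characters after "m": m, p, r, y.
That node has 4 child edges.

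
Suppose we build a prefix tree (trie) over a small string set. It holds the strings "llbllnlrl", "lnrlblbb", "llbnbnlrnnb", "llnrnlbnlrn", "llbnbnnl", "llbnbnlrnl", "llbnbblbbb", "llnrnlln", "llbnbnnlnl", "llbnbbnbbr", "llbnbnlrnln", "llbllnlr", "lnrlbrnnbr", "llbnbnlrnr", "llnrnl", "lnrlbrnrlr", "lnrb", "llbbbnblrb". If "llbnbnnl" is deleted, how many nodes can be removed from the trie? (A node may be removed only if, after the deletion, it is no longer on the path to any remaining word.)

0

A node on "llbnbnnl"'s path can go only if nothing else ends at it or branches off below it.
Every node on "llbnbnnl" is still needed (e.g. by "llbnbnnlnl"), so nothing is freed.
Nodes removed: 0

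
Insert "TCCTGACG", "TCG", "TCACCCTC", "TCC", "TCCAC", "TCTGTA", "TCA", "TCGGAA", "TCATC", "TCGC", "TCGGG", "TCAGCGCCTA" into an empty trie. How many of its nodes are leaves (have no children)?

9

A leaf is a node with no children — equivalently, the end of a word that is not a proper prefix of any other stored word.
Those words: "TCACCCTC", "TCAGCGCCTA", "TCATC", "TCCAC", "TCCTGACG", "TCGC", "TCGGAA", "TCGGG", "TCTGTA"
Leaf count: 9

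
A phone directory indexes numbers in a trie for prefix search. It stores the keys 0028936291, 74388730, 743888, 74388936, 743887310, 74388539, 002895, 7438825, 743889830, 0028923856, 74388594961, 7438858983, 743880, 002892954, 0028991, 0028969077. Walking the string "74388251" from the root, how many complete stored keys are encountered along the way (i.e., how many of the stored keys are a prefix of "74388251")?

1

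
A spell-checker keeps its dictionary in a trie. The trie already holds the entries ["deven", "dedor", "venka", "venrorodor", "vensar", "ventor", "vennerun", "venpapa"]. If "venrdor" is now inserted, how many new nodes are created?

The longest prefix of "venrdor" already in the trie is "venr" (length 4).
Each of the 3 remaining characters creates one node.

3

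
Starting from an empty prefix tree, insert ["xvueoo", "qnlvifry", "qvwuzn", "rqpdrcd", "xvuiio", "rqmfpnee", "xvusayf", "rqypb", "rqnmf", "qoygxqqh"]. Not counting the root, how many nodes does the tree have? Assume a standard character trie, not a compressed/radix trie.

52

Insert word by word; a character creates a node only if that edge doesn't already exist:
  "xvueoo" → 6 new (x, v, u, e, o, o)
  "qnlvifry" → 8 new (q, n, l, v, i, f, r, y)
  "qvwuzn" → prefix "q" already present; 5 new (v, w, u, z, n)
  "rqpdrcd" → 7 new (r, q, p, d, r, c, d)
  "xvuiio" → prefix "xvu" already present; 3 new (i, i, o)
  "rqmfpnee" → prefix "rq" already present; 6 new (m, f, p, n, e, e)
  "xvusayf" → prefix "xvu" already present; 4 new (s, a, y, f)
  "rqypb" → prefix "rq" already present; 3 new (y, p, b)
  "rqnmf" → prefix "rq" already present; 3 new (n, m, f)
  "qoygxqqh" → prefix "q" already present; 7 new (o, y, g, x, q, q, h)
Total nodes = 6 + 8 + 5 + 7 + 3 + 6 + 4 + 3 + 3 + 7 = 52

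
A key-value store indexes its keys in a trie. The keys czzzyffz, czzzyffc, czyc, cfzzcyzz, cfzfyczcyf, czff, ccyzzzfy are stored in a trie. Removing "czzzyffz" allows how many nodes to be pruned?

1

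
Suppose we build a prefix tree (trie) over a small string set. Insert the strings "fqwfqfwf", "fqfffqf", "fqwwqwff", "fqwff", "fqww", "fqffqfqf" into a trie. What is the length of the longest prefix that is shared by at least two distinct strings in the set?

4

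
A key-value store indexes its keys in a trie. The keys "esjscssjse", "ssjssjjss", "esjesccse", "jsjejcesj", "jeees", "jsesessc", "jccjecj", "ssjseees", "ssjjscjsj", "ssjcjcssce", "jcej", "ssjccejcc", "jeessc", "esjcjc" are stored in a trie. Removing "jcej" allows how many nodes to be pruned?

After clearing the end-marker at "jcej", prune upward until reaching a node still needed by another word.
The suffix "ej" (2 nodes) is used only by "jcej"; the node for "jc" still has the child "c", so pruning stops there.
Nodes removed: 2

2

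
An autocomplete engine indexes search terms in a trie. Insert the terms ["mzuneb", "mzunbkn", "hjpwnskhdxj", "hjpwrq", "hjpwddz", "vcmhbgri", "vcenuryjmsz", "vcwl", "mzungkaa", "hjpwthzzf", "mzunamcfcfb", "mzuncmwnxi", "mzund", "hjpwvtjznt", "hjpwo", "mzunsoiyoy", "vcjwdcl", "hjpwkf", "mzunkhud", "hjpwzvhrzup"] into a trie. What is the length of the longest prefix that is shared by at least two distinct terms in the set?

4

The deepest shared node is where two words last agree before diverging.
e.g. "hjpwddz" and "hjpwkf" share the prefix "hjpw" of length 4; no pair shares a longer one.
Longest shared-prefix length: 4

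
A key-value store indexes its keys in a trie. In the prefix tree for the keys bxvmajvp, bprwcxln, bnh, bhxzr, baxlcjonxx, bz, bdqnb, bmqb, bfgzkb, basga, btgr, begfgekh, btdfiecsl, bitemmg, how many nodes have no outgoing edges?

14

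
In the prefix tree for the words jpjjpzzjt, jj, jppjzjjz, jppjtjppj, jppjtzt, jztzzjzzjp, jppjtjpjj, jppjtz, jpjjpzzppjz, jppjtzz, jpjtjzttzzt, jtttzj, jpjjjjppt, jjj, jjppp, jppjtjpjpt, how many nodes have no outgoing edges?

14

Leaves are exactly the stored words that no other stored word extends.
Those words: "jjj", "jjppp", "jpjjjjppt", "jpjjpzzjt", "jpjjpzzppjz", "jpjtjzttzzt", "jppjtjpjj", "jppjtjpjpt", "jppjtjppj", "jppjtzt", "jppjtzz", "jppjzjjz", "jtttzj", "jztzzjzzjp"
Leaf count: 14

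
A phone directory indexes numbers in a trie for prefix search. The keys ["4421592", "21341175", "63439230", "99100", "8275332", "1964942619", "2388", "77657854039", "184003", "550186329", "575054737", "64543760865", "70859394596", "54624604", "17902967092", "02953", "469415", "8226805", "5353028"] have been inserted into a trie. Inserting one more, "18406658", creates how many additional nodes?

4

The longest prefix of "18406658" already in the trie is "1840" (length 4).
Each of the 4 remaining characters creates one node.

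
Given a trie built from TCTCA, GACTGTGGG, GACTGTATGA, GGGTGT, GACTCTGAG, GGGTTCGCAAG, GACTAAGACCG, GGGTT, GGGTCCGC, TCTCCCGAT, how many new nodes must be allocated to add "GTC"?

2

The longest prefix of "GTC" already in the trie is "G" (length 1).
Each of the 2 remaining characters creates one node.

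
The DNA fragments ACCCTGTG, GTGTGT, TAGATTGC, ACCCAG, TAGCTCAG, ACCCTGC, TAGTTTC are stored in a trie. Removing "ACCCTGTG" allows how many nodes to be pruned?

2

After clearing the end-marker at "ACCCTGTG", prune upward until reaching a node still needed by another word.
The suffix "TG" (2 nodes) is used only by "ACCCTGTG"; the node for "ACCCTG" still has the child "C", so pruning stops there.
Nodes removed: 2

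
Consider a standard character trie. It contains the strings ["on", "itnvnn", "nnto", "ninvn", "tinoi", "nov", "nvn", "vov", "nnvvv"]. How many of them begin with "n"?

Walk to "n"; the words in its subtree are exactly those with that prefix.
Words under "n": ninvn, nnto, nnvvv, nov, nvn
Count: 5

5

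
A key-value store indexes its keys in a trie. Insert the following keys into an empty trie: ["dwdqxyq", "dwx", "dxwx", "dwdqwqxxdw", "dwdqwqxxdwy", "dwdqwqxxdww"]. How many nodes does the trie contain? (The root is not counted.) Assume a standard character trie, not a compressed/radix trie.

Count nodes per top-level branch (shared prefixes stored once):
  'd'-branch (dwdqwqxxdw, dwdqwqxxdww, dwdqwqxxdwy, dwdqxyq, dwx, dxwx): 19 nodes
Sum: 19

19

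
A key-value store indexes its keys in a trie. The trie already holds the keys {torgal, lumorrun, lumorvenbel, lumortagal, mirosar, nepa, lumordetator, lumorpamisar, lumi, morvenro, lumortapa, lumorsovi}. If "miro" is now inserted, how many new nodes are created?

"miro" is already a full path in the trie; only an end-marker is added.
No new nodes are needed: 0.

0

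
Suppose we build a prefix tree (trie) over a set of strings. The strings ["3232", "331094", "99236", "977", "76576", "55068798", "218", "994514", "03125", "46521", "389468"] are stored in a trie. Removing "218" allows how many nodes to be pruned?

3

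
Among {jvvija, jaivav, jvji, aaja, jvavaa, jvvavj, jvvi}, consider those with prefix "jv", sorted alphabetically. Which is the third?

jvvavj

Words with prefix "jv", in lexicographic order: "jvavaa", "jvji", "jvvavj", "jvvi", "jvvija"
Position 3: jvvavj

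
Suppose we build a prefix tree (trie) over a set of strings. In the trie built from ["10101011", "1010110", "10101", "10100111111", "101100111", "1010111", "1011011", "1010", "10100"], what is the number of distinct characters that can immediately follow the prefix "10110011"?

The children of the "10110011" node are the distinct next characters among strings starting with "10110011".
Characters that immediately follow "10110011" among the stored strings: {1}.
That node has 1 child edge.

1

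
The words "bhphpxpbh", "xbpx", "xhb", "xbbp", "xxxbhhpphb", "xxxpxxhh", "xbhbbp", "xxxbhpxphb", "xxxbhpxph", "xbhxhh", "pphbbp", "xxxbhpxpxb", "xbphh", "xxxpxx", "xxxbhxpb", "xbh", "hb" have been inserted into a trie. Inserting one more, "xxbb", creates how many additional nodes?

"xx" is already a path in the trie; the remaining "bb" must be added.
So 4 − 2 = 2 new nodes.

2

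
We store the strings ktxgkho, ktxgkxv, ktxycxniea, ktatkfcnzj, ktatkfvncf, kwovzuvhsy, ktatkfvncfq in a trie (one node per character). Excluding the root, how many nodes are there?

38

Trace insertions, counting only characters that open a new branch:
  "ktxgkho" → 7 new (k, t, x, g, k, h, o)
  "ktxgkxv" → prefix "ktxgk" already present; 2 new (x, v)
  "ktxycxniea" → prefix "ktx" already present; 7 new (y, c, x, n, i, e, a)
  "ktatkfcnzj" → prefix "kt" already present; 8 new (a, t, k, f, c, n, z, j)
  "ktatkfvncf" → prefix "ktatkf" already present; 4 new (v, n, c, f)
  "kwovzuvhsy" → prefix "k" already present; 9 new (w, o, v, z, u, v, h, s, y)
  "ktatkfvncfq" → prefix "ktatkfvncf" already present; 1 new (q)
Total nodes = 7 + 2 + 7 + 8 + 4 + 9 + 1 = 38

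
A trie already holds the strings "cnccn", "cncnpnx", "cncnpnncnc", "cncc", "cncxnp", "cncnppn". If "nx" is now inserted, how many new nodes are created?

2

No existing word starts with "n", so every character of "nx" needs a new node.
2 − 0 = 2 new nodes.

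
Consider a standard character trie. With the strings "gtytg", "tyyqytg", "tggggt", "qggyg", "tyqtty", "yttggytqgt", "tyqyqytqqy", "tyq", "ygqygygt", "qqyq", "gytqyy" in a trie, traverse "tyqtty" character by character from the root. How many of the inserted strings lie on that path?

2

Check each prefix of "tyqtty" against the stored set — each match is an end-marker on the path.
Prefixes of the query that are stored words: "tyq", "tyqtty"
Count: 2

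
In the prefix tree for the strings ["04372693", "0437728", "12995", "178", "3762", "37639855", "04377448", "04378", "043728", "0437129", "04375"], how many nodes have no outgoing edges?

Leaves are exactly the stored words that no other stored word extends.
Those words: "0437129", "04372693", "043728", "04375", "0437728", "04377448", "04378", "12995", "178", "3762", "37639855"
Leaf count: 11

11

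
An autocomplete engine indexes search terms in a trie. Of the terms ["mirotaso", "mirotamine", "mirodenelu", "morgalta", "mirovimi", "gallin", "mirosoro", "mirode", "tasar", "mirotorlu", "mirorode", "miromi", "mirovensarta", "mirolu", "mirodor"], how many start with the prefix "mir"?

12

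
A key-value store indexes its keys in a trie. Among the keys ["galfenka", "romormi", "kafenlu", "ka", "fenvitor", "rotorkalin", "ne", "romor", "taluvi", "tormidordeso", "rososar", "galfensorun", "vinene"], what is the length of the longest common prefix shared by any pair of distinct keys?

6

Look for the deepest trie node that still has at least two words in its subtree.
"galfenka" and "galfensorun" agree on "galfen" (6 characters) before diverging; nothing deeper is shared.
Longest shared-prefix length: 6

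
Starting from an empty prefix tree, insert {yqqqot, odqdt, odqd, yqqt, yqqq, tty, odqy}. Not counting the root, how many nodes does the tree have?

For each word, the new-node count is its length minus the longest prefix already in the trie:
  "yqqqot" → 6 new (y, q, q, q, o, t)
  "odqdt" → 5 new (o, d, q, d, t)
  "odqd" → prefix "odqd" already present; 0 new (none)
  "yqqt" → prefix "yqq" already present; 1 new (t)
  "yqqq" → prefix "yqqq" already present; 0 new (none)
  "tty" → 3 new (t, t, y)
  "odqy" → prefix "odq" already present; 1 new (y)
Total nodes = 6 + 5 + 0 + 1 + 0 + 3 + 1 = 16

16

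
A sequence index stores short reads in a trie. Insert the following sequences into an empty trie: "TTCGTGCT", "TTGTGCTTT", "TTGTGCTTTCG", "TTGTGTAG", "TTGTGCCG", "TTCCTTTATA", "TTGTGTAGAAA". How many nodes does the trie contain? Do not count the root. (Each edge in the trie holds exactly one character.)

32

For each word, the new-node count is its length minus the longest prefix already in the trie:
  "TTCGTGCT" → 8 new (T, T, C, G, T, G, C, T)
  "TTGTGCTTT" → prefix "TT" already present; 7 new (G, T, G, C, T, T, T)
  "TTGTGCTTTCG" → prefix "TTGTGCTTT" already present; 2 new (C, G)
  "TTGTGTAG" → prefix "TTGTG" already present; 3 new (T, A, G)
  "TTGTGCCG" → prefix "TTGTGC" already present; 2 new (C, G)
  "TTCCTTTATA" → prefix "TTC" already present; 7 new (C, T, T, T, A, T, A)
  "TTGTGTAGAAA" → prefix "TTGTGTAG" already present; 3 new (A, A, A)
Total nodes = 8 + 7 + 2 + 3 + 2 + 7 + 3 = 32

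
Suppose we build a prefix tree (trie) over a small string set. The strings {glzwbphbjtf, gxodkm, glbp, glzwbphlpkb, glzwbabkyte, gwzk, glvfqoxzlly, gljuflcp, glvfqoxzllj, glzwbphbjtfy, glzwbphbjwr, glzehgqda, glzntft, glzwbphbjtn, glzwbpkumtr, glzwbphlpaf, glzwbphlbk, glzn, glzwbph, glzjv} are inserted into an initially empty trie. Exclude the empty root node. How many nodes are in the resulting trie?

For each word, the new-node count is its length minus the longest prefix already in the trie:
  "glzwbphbjtf" → 11 new (g, l, z, w, b, p, h, b, j, t, f)
  "gxodkm" → prefix "g" already present; 5 new (x, o, d, k, m)
  "glbp" → prefix "gl" already present; 2 new (b, p)
  "glzwbphlpkb" → prefix "glzwbph" already present; 4 new (l, p, k, b)
  "glzwbabkyte" → prefix "glzwb" already present; 6 new (a, b, k, y, t, e)
  "gwzk" → prefix "g" already present; 3 new (w, z, k)
  "glvfqoxzlly" → prefix "gl" already present; 9 new (v, f, q, o, x, z, l, l, y)
  "gljuflcp" → prefix "gl" already present; 6 new (j, u, f, l, c, p)
  "glvfqoxzllj" → prefix "glvfqoxzll" already present; 1 new (j)
  "glzwbphbjtfy" → prefix "glzwbphbjtf" already present; 1 new (y)
  "glzwbphbjwr" → prefix "glzwbphbj" already present; 2 new (w, r)
  "glzehgqda" → prefix "glz" already present; 6 new (e, h, g, q, d, a)
  "glzntft" → prefix "glz" already present; 4 new (n, t, f, t)
  "glzwbphbjtn" → prefix "glzwbphbjt" already present; 1 new (n)
  "glzwbpkumtr" → prefix "glzwbp" already present; 5 new (k, u, m, t, r)
  "glzwbphlpaf" → prefix "glzwbphlp" already present; 2 new (a, f)
  "glzwbphlbk" → prefix "glzwbphl" already present; 2 new (b, k)
  "glzn" → prefix "glzn" already present; 0 new (none)
  "glzwbph" → prefix "glzwbph" already present; 0 new (none)
  "glzjv" → prefix "glz" already present; 2 new (j, v)
Total nodes = 11 + 5 + 2 + 4 + 6 + 3 + 9 + 6 + 1 + 1 + 2 + 6 + 4 + 1 + 5 + 2 + 2 + 0 + 0 + 2 = 72

72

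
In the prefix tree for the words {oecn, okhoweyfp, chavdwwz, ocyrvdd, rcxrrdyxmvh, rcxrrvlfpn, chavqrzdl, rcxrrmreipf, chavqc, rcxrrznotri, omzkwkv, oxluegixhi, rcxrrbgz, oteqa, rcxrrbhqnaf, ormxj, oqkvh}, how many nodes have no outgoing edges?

A leaf is a node with no children — equivalently, the end of a word that is not a proper prefix of any other stored word.
Those words: "chavdwwz", "chavqc", "chavqrzdl", "ocyrvdd", "oecn", "okhoweyfp", "omzkwkv", "oqkvh", "ormxj", "oteqa", "oxluegixhi", "rcxrrbgz", "rcxrrbhqnaf", "rcxrrdyxmvh", "rcxrrmreipf", "rcxrrvlfpn", "rcxrrznotri"
Leaf count: 17

17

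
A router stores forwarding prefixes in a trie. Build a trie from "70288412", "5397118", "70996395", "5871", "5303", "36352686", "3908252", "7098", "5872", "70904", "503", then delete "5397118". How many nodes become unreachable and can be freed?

Walk "5397118" from the leaf back toward the root, removing each node that no remaining word uses.
The suffix "97118" (5 nodes) is used only by "5397118"; the node for "53" still has the child "0", so pruning stops there.
Nodes removed: 5

5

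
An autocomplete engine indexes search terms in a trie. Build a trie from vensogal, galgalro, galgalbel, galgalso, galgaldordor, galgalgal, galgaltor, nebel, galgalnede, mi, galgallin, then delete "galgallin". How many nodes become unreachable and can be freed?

3

A node on "galgallin"'s path can go only if nothing else ends at it or branches off below it.
The suffix "lin" (3 nodes) is used only by "galgallin"; the node for "galgal" still has the child "r", so pruning stops there.
Nodes removed: 3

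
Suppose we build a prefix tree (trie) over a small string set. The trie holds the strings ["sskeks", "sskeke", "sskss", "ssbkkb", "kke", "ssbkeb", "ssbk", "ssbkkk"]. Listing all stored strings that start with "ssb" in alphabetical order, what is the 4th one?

ssbkkk

DFS of the "ssb" subtree visits, in order: "ssbk", "ssbkeb", "ssbkkb", "ssbkkk"
The 4th is ssbkkk.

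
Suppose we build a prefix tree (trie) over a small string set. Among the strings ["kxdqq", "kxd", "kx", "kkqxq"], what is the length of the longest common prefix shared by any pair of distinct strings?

3

Equivalently: take the maximum, over all pairs, of their longest common prefix length.
e.g. "kxd" and "kxdqq" share the prefix "kxd" of length 3; no pair shares a longer one.
Longest shared-prefix length: 3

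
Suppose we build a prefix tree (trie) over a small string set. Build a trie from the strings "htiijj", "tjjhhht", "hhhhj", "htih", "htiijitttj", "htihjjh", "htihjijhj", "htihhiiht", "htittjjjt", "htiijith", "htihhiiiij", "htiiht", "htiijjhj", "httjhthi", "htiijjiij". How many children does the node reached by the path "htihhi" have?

1

Walk "htihhi" from the root, arriving at one node.
Distinct next characters after "htihhi": i.
That node has 1 child edge.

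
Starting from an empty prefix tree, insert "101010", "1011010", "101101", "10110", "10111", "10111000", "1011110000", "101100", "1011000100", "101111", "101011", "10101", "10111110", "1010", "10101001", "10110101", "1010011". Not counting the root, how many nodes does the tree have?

Trace insertions, counting only characters that open a new branch:
  "101010" → 6 new (1, 0, 1, 0, 1, 0)
  "1011010" → prefix "101" already present; 4 new (1, 0, 1, 0)
  "101101" → prefix "101101" already present; 0 new (none)
  "10110" → prefix "10110" already present; 0 new (none)
  "10111" → prefix "1011" already present; 1 new (1)
  "10111000" → prefix "10111" already present; 3 new (0, 0, 0)
  "1011110000" → prefix "10111" already present; 5 new (1, 0, 0, 0, 0)
  "101100" → prefix "10110" already present; 1 new (0)
  "1011000100" → prefix "101100" already present; 4 new (0, 1, 0, 0)
  "101111" → prefix "101111" already present; 0 new (none)
  "101011" → prefix "10101" already present; 1 new (1)
  "10101" → prefix "10101" already present; 0 new (none)
  "10111110" → prefix "101111" already present; 2 new (1, 0)
  "1010" → prefix "1010" already present; 0 new (none)
  "10101001" → prefix "101010" already present; 2 new (0, 1)
  "10110101" → prefix "1011010" already present; 1 new (1)
  "1010011" → prefix "1010" already present; 3 new (0, 1, 1)
Total nodes = 6 + 4 + 0 + 0 + 1 + 3 + 5 + 1 + 4 + 0 + 1 + 0 + 2 + 0 + 2 + 1 + 3 = 33

33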